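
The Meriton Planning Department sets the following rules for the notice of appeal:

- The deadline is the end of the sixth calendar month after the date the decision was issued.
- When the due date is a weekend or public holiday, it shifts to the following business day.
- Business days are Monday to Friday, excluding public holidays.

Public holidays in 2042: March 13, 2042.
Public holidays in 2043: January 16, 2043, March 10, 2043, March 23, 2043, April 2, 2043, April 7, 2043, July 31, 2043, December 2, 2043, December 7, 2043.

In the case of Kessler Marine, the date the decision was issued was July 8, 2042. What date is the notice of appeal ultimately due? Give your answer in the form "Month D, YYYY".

February 2, 2043

6 months after July 8, 2042 is January 2043; that month ends on January 31, 2043.
Because January 31, 2043 is a Saturday, the deadline becomes February 2, 2043 (Monday).
The final due date is February 2, 2043.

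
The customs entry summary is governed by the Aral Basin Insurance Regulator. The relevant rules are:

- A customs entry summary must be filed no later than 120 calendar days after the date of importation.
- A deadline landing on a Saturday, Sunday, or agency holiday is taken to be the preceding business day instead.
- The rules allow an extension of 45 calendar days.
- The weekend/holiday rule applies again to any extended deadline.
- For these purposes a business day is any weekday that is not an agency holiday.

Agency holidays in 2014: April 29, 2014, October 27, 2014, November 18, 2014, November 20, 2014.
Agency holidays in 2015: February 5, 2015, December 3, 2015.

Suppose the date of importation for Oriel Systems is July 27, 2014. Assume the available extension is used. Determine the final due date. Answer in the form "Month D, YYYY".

January 8, 2015

From July 27, 2014, 120 calendar days later is November 24, 2014.
November 24, 2014 is a Monday and not a listed holiday, so it stands.
The 45-calendar-day extension moves the deadline from November 24, 2014 to January 8, 2015.
January 8, 2015 is a Thursday and not a listed holiday, so it stands.
Final deadline: January 8, 2015.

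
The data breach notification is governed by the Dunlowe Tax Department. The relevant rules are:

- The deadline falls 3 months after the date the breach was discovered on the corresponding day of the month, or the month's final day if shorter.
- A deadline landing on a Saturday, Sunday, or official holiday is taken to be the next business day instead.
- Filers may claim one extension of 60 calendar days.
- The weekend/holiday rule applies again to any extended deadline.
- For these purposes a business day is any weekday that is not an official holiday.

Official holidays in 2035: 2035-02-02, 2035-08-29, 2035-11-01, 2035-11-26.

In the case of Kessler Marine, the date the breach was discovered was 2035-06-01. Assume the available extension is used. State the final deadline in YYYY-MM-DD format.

3 months from 2035-06-01 is 2035-09-01.
2035-09-01 is a Saturday; the next business day is 2035-09-03 (Monday).
Applying the 60-calendar-day extension: 2035-09-03 + 60 days = 2035-11-02.
2035-11-02 (Friday) is already a business day.
Deadline: 2035-11-02.

2035-11-02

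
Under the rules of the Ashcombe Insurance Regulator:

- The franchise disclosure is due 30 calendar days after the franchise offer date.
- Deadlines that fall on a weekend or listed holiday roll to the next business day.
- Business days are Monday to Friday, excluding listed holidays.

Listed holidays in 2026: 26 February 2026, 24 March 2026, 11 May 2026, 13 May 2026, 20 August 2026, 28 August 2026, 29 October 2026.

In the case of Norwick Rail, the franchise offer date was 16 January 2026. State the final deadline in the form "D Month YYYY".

Trigger date 16 January 2026 + 30 calendar days = 15 February 2026.
Because 15 February 2026 is a Sunday, the deadline becomes 16 February 2026 (Monday).
The final due date is 16 February 2026.

16 February 2026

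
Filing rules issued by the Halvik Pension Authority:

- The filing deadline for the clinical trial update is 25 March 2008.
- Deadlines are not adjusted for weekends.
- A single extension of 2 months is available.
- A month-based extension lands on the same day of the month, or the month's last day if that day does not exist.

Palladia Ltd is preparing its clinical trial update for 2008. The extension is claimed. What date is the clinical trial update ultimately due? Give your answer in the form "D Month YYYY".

25 May 2008

Start from the fixed due date, 25 March 2008.
No adjustment is made for weekends or holidays, so 25 March 2008 stands.
Add 2 months to 25 March 2008: 25 May 2008.
25 May 2008 falls on a Sunday. The rules make no weekend/holiday allowance, so it remains 25 May 2008.
Deadline: 25 May 2008.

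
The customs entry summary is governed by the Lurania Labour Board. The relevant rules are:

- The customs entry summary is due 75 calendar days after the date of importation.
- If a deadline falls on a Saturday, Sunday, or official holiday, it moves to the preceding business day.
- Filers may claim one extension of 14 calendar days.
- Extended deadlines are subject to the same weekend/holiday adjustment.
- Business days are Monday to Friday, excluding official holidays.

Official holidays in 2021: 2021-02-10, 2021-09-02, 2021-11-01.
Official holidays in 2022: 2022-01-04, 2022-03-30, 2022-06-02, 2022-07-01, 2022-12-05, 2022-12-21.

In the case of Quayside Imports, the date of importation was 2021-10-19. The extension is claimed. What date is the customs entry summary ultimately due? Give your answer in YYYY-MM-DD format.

2022-01-14

From 2021-10-19, 75 calendar days later is 2022-01-02.
2022-01-02 is a Sunday; the preceding business day is 2021-12-31 (Friday).
The 14-calendar-day extension moves the deadline from 2021-12-31 to 2022-01-14.
2022-01-14 falls on a Friday, which is a business day, so no adjustment is needed.
Deadline: 2022-01-14.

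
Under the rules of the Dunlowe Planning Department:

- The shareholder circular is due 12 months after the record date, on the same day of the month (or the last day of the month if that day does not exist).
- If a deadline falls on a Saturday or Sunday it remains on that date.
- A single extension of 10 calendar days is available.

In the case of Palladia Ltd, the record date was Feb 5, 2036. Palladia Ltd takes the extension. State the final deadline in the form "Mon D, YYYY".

Moving 12 months forward from Feb 5, 2036 on the corresponding day gives Feb 5, 2037.
No adjustment is made for weekends or holidays, so Feb 5, 2037 stands.
Add the 10 calendar-day extension to Feb 5, 2037: Feb 15, 2037.
Feb 15, 2037 is a Sunday; no weekend or holiday adjustment applies.
The final due date is Feb 15, 2037.

Feb 15, 2037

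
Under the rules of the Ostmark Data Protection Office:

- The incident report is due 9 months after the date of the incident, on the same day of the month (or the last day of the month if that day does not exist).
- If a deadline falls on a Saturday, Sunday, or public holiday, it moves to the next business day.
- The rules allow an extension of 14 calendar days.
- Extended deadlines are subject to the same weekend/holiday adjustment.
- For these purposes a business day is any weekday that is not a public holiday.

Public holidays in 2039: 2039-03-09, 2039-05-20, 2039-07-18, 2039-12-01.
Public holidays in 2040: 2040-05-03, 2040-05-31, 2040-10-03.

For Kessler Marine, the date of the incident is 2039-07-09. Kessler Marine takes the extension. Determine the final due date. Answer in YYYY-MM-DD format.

2040-04-23

9 months after 2039-07-09, on the same day of the month, is 2040-04-09.
2040-04-09 (Monday) is already a business day.
Applying the 14-calendar-day extension: 2040-04-09 + 14 days = 2040-04-23.
2040-04-23 (Monday) is already a business day.
Final deadline: 2040-04-23.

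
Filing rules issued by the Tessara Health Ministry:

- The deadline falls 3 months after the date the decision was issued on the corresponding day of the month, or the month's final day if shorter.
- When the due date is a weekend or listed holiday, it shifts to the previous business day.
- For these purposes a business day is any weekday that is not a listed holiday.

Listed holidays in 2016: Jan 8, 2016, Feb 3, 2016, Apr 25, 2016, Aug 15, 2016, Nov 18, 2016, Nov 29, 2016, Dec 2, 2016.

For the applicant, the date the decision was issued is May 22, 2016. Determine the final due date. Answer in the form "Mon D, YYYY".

Aug 22, 2016

3 months from May 22, 2016 is Aug 22, 2016.
Aug 22, 2016 (Monday) is already a business day.
The final due date is Aug 22, 2016.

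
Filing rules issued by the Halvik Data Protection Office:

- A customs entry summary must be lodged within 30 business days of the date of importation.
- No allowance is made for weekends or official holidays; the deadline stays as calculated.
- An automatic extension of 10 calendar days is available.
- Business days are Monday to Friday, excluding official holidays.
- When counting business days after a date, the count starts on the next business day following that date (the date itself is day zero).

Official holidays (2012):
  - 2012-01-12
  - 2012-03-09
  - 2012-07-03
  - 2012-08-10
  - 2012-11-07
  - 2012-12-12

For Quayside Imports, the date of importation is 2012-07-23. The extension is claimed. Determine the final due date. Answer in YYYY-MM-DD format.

30 business days after 2012-07-23, excluding weekends and holidays, is 2012-09-04.
2012-09-04 falls on a Tuesday. The rules make no weekend/holiday allowance, so it remains 2012-09-04.
Add the 10 calendar-day extension to 2012-09-04: 2012-09-14.
2012-09-14 is a Friday; no weekend or holiday adjustment applies.
So the filing is due 2012-09-14.

2012-09-14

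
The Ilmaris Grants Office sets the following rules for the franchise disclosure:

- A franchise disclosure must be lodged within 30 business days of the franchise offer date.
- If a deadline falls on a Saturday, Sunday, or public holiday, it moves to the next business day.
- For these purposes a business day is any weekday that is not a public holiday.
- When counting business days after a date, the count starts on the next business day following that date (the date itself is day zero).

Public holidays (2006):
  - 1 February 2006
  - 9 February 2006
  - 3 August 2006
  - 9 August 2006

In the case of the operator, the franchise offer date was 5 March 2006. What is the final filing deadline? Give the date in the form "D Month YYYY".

14 April 2006

Counting 30 business days after 5 March 2006 (skipping weekends and listed holidays) reaches 14 April 2006.
14 April 2006 is a Friday and not a listed holiday, so it stands.
So the filing is due 14 April 2006.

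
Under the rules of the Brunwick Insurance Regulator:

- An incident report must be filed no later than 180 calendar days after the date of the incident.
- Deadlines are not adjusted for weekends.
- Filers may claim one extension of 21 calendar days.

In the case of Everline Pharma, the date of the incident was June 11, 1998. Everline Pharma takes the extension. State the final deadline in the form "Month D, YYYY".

Adding 180 calendar days to June 11, 1998 gives December 8, 1998.
December 8, 1998 falls on a Tuesday. The rules make no weekend/holiday allowance, so it remains December 8, 1998.
With the 21-day extension, December 8, 1998 becomes December 29, 1998.
No adjustment is made for weekends or holidays, so December 29, 1998 stands.
Final deadline: December 29, 1998.

December 29, 1998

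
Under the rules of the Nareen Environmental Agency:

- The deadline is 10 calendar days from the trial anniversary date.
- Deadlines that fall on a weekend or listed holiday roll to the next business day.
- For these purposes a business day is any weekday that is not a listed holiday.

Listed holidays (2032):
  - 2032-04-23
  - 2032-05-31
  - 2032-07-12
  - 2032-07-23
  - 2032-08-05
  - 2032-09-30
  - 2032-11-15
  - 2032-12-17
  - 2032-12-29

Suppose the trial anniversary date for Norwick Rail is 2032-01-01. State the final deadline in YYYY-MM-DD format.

2032-01-12

Trigger date 2032-01-01 + 10 calendar days = 2032-01-11.
Because 2032-01-11 is a Sunday, the deadline becomes 2032-01-12 (Monday).
Deadline: 2032-01-12.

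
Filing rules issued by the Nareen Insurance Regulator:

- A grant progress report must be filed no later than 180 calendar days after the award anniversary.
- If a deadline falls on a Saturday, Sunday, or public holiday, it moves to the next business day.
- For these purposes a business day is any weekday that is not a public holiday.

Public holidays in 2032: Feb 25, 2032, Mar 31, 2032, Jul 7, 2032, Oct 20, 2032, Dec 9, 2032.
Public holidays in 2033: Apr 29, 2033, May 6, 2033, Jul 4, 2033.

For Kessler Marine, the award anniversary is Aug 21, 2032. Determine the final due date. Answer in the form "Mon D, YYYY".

Feb 17, 2033

Adding 180 calendar days to Aug 21, 2032 gives Feb 17, 2033.
Feb 17, 2033 is a Thursday and not a listed holiday, so it stands.
The final due date is Feb 17, 2033.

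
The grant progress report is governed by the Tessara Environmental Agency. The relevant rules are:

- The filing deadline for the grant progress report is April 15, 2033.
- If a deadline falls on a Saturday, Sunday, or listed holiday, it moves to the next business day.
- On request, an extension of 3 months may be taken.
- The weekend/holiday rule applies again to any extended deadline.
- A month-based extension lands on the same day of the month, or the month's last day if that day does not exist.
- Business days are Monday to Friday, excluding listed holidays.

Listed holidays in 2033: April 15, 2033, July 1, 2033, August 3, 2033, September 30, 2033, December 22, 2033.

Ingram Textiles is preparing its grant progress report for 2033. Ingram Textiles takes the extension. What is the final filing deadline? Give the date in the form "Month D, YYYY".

July 18, 2033

The statutory due date is April 15, 2033.
Because April 15, 2033 is a listed holiday, the deadline becomes April 18, 2033 (Monday).
Add 3 months to April 18, 2033: July 18, 2033.
Since July 18, 2033 is a Monday and not a holiday, the date is unchanged.
Deadline: July 18, 2033.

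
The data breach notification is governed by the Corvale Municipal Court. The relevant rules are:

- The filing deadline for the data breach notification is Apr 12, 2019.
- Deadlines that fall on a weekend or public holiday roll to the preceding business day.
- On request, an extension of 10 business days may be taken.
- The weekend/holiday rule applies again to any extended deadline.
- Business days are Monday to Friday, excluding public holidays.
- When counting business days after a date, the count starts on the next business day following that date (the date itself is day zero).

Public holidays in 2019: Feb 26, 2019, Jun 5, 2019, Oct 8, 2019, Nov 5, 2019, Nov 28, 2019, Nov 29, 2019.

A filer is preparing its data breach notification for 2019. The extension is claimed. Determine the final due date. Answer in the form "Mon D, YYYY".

Start from the fixed due date, Apr 12, 2019.
Apr 12, 2019 is a Friday and not a listed holiday, so it stands.
The 10-business-day extension runs from Apr 12, 2019 to Apr 26, 2019.
Apr 26, 2019 (Friday) is already a business day.
Deadline: Apr 26, 2019.

Apr 26, 2019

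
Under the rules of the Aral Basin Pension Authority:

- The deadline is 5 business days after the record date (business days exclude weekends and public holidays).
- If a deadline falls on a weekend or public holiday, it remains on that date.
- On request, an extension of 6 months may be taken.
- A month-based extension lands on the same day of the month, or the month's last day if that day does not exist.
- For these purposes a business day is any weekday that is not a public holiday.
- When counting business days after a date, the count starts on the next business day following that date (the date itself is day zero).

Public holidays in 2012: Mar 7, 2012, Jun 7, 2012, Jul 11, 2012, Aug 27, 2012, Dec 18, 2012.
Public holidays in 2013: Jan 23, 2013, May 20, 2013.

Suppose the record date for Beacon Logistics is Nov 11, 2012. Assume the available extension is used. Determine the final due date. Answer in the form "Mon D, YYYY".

5 business days after Nov 11, 2012, excluding weekends and holidays, is Nov 16, 2012.
No adjustment is made for weekends or holidays, so Nov 16, 2012 stands.
Add 6 months to Nov 16, 2012: May 16, 2013.
No adjustment is made for weekends or holidays, so May 16, 2013 stands.
Final deadline: May 16, 2013.

May 16, 2013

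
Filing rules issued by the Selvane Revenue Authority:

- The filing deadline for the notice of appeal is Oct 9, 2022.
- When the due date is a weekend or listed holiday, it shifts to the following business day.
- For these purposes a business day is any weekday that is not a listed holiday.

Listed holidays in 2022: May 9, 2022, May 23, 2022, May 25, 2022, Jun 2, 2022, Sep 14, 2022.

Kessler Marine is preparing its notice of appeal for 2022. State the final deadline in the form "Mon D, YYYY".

Oct 10, 2022

The statutory due date is Oct 9, 2022.
Because Oct 9, 2022 is a Sunday, the deadline becomes Oct 10, 2022 (Monday).
Final deadline: Oct 10, 2022.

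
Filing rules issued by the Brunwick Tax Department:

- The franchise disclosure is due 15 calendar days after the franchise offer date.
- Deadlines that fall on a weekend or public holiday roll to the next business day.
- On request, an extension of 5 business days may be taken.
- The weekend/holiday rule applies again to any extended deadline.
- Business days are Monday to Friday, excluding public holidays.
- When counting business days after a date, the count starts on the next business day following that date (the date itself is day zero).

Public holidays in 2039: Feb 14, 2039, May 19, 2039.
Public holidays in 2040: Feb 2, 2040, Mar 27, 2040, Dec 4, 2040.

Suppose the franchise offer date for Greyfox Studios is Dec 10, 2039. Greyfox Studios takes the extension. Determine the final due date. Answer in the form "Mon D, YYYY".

Jan 2, 2040

From Dec 10, 2039, 15 calendar days later is Dec 25, 2039.
Dec 25, 2039 is a Sunday; the next business day is Dec 26, 2039 (Monday).
Counting 5 further business days from Dec 26, 2039 reaches Jan 2, 2040.
Jan 2, 2040 is a Monday and not a listed holiday, so it stands.
So the filing is due Jan 2, 2040.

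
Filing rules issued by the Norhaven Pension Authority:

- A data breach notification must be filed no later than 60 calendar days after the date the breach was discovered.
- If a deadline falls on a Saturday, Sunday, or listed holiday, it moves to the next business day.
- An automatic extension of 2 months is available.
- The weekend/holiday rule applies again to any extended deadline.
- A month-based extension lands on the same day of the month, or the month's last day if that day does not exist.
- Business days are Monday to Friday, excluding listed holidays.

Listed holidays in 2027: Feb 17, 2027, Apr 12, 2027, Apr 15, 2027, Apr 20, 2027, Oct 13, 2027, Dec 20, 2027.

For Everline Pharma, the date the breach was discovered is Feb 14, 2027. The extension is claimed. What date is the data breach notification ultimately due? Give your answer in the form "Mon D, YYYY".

Jun 16, 2027

60 calendar days after Feb 14, 2027 is Apr 15, 2027.
Apr 15, 2027 is a listed holiday, so it moves to the next business day, Apr 16, 2027 (Friday).
The 2 months extension carries Apr 16, 2027 to Jun 16, 2027.
Since Jun 16, 2027 is a Wednesday and not a holiday, the date is unchanged.
The final due date is Jun 16, 2027.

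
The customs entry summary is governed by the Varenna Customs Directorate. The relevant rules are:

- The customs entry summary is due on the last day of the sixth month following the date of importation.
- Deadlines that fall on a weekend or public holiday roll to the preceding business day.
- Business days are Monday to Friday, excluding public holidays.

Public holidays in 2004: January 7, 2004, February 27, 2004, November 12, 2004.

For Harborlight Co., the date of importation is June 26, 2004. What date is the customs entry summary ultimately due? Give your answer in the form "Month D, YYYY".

The sixth month after June 26, 2004 is December 2004, whose last day is December 31, 2004.
December 31, 2004 falls on a Friday, which is a business day, so no adjustment is needed.
Final deadline: December 31, 2004.

December 31, 2004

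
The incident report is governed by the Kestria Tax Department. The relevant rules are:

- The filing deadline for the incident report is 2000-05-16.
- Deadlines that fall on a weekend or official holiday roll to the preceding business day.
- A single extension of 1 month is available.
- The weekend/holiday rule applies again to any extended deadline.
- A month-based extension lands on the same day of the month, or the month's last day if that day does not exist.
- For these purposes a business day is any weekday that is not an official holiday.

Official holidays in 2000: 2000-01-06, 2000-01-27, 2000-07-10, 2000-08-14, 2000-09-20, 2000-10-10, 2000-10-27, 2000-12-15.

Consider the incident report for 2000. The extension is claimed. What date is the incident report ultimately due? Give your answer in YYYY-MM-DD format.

The statutory due date is 2000-05-16.
2000-05-16 (Tuesday) is already a business day.
Add 1 month to 2000-05-16: 2000-06-16.
2000-06-16 (Friday) is already a business day.
So the filing is due 2000-06-16.

2000-06-16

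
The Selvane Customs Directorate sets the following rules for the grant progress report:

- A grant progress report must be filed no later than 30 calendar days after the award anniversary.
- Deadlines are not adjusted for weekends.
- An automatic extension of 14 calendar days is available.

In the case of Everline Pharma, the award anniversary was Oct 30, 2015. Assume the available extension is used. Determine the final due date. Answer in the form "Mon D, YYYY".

Dec 13, 2015

Trigger date Oct 30, 2015 + 30 calendar days = Nov 29, 2015.
Nov 29, 2015 falls on a Sunday. The rules make no weekend/holiday allowance, so it remains Nov 29, 2015.
With the 14-day extension, Nov 29, 2015 becomes Dec 13, 2015.
Dec 13, 2015 falls on a Sunday. The rules make no weekend/holiday allowance, so it remains Dec 13, 2015.
Final deadline: Dec 13, 2015.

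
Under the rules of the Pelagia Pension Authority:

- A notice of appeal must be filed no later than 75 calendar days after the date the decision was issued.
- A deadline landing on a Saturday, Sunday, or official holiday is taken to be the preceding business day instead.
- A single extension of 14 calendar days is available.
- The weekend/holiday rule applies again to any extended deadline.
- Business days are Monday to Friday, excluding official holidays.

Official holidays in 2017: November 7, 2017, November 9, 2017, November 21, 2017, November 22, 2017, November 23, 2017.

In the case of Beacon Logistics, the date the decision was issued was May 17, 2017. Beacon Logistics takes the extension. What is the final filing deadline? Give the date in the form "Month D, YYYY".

August 14, 2017

Trigger date May 17, 2017 + 75 calendar days = July 31, 2017.
July 31, 2017 (Monday) is already a business day.
Add the 14 calendar-day extension to July 31, 2017: August 14, 2017.
Since August 14, 2017 is a Monday and not a holiday, the date is unchanged.
Deadline: August 14, 2017.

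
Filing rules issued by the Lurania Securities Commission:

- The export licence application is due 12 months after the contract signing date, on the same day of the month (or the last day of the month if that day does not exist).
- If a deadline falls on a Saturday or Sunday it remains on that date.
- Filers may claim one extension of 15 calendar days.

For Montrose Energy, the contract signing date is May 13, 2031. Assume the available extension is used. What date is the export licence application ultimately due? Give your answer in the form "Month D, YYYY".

May 28, 2032

12 months after May 13, 2031, on the same day of the month, is May 13, 2032.
May 13, 2032 is a Thursday; no weekend or holiday adjustment applies.
The 15-calendar-day extension moves the deadline from May 13, 2032 to May 28, 2032.
May 28, 2032 is a Friday; no weekend or holiday adjustment applies.
Deadline: May 28, 2032.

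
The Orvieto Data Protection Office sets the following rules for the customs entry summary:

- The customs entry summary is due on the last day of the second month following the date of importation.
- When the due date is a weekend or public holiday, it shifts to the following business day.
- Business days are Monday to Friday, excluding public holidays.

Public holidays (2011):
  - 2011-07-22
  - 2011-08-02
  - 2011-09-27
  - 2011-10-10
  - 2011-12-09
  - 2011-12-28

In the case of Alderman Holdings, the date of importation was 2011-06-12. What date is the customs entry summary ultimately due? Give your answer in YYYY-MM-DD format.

2 months after 2011-06-12 is August 2011; that month ends on 2011-08-31.
2011-08-31 is a Wednesday and not a listed holiday, so it stands.
Deadline: 2011-08-31.

2011-08-31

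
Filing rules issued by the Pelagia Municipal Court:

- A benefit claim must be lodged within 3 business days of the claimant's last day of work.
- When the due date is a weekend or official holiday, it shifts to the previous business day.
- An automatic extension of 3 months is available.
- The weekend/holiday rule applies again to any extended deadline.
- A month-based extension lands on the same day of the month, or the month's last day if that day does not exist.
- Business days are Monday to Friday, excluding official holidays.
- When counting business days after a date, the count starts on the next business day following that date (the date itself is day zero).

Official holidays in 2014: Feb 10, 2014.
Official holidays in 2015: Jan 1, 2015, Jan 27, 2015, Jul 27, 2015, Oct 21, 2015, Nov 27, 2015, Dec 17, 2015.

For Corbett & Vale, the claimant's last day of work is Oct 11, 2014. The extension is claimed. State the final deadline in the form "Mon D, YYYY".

Starting the day after Oct 11, 2014 and counting 3 business days lands on Oct 15, 2014.
Oct 15, 2014 falls on a Wednesday, which is a business day, so no adjustment is needed.
Applying the 3 months extension: 3 months after Oct 15, 2014 is Jan 15, 2015.
Jan 15, 2015 falls on a Thursday, which is a business day, so no adjustment is needed.
Deadline: Jan 15, 2015.

Jan 15, 2015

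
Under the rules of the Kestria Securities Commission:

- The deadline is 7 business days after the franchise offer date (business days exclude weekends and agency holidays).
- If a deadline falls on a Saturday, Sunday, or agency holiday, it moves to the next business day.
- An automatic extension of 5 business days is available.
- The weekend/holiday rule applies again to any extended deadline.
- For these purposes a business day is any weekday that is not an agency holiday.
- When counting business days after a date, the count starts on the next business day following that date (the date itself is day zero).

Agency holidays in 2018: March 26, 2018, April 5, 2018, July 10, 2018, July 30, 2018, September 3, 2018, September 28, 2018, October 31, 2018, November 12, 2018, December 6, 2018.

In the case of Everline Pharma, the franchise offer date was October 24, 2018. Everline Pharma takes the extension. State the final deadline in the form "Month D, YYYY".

November 13, 2018

7 business days after October 24, 2018, excluding weekends and holidays, is November 5, 2018.
November 5, 2018 (Monday) is already a business day.
The 5-business-day extension runs from November 5, 2018 to November 13, 2018.
November 13, 2018 (Tuesday) is already a business day.
The final due date is November 13, 2018.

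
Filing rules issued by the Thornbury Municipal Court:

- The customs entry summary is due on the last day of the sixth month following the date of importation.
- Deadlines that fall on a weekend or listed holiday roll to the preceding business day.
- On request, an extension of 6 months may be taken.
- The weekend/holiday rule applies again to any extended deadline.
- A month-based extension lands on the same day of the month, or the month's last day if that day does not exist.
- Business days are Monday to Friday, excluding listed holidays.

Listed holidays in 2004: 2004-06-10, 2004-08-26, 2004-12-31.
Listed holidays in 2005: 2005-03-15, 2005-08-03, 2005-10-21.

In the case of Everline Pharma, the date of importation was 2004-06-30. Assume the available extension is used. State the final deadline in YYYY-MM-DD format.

2005-06-30

6 months after 2004-06-30 falls in December 2004; the last day of that month is 2004-12-31.
Because 2004-12-31 is a listed holiday, the deadline becomes 2004-12-30 (Thursday).
The 6 months extension carries 2004-12-30 to 2005-06-30.
2005-06-30 falls on a Thursday, which is a business day, so no adjustment is needed.
Final deadline: 2005-06-30.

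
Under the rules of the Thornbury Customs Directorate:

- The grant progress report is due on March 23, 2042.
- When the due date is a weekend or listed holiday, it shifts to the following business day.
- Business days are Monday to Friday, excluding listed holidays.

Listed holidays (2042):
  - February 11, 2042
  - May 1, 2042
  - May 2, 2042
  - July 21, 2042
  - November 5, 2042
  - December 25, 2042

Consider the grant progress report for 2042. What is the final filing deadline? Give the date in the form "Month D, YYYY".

March 24, 2042

The stated deadline is March 23, 2042.
March 23, 2042 falls on a Sunday. Rolling to the next business day gives March 24, 2042, a Monday.
So the filing is due March 24, 2042.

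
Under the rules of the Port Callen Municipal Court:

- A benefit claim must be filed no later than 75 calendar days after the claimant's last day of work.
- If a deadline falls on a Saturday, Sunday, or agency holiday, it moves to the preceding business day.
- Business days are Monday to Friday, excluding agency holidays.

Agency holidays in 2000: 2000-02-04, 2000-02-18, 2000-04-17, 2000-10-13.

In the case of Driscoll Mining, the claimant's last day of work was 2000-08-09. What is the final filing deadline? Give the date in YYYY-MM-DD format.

2000-10-23

Adding 75 calendar days to 2000-08-09 gives 2000-10-23.
2000-10-23 falls on a Monday, which is a business day, so no adjustment is needed.
Final deadline: 2000-10-23.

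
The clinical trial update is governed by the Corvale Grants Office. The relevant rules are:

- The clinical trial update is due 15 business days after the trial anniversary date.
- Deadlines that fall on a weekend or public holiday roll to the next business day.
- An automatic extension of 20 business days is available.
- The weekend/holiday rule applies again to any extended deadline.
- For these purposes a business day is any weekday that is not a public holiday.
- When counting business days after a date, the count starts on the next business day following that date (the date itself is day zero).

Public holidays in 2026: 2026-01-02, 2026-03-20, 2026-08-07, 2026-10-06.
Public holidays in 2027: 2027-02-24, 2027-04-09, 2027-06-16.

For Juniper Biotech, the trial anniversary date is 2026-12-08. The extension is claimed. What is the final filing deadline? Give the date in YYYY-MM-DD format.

15 business days after 2026-12-08, excluding weekends and holidays, is 2026-12-29.
Since 2026-12-29 is a Tuesday and not a holiday, the date is unchanged.
The 20-business-day extension runs from 2026-12-29 to 2027-01-26.
2027-01-26 falls on a Tuesday, which is a business day, so no adjustment is needed.
The final due date is 2027-01-26.

2027-01-26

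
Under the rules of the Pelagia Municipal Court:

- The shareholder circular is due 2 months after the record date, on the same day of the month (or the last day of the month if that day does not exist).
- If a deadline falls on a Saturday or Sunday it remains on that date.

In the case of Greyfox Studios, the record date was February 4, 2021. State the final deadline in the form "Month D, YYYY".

April 4, 2021

2 months after February 4, 2021, on the same day of the month, is April 4, 2021.
April 4, 2021 falls on a Sunday. The rules make no weekend/holiday allowance, so it remains April 4, 2021.
So the filing is due April 4, 2021.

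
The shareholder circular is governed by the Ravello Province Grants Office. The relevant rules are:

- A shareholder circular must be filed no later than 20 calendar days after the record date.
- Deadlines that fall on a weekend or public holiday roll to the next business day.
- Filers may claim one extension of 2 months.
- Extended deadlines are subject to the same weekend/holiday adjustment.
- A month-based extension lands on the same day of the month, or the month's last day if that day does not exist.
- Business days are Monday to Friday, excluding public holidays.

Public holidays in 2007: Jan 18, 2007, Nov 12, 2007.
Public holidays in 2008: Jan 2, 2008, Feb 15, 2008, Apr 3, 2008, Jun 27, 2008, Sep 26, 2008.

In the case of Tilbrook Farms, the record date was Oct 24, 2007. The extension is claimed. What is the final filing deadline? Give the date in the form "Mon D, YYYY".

20 calendar days after Oct 24, 2007 is Nov 13, 2007.
Nov 13, 2007 is a Tuesday and not a listed holiday, so it stands.
Applying the 2 months extension: 2 months after Nov 13, 2007 is Jan 13, 2008.
Jan 13, 2008 falls on a Sunday. Rolling to the next business day gives Jan 14, 2008, a Monday.
Final deadline: Jan 14, 2008.

Jan 14, 2008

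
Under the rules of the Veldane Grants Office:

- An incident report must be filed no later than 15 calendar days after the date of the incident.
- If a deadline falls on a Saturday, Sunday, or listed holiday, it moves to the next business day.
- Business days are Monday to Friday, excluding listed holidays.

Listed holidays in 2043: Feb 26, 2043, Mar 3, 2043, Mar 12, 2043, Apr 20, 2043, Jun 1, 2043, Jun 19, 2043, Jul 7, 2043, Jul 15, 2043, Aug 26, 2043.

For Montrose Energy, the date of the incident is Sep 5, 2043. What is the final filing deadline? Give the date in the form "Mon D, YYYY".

Sep 21, 2043

15 calendar days after Sep 5, 2043 is Sep 20, 2043.
Because Sep 20, 2043 is a Sunday, the deadline becomes Sep 21, 2043 (Monday).
So the filing is due Sep 21, 2043.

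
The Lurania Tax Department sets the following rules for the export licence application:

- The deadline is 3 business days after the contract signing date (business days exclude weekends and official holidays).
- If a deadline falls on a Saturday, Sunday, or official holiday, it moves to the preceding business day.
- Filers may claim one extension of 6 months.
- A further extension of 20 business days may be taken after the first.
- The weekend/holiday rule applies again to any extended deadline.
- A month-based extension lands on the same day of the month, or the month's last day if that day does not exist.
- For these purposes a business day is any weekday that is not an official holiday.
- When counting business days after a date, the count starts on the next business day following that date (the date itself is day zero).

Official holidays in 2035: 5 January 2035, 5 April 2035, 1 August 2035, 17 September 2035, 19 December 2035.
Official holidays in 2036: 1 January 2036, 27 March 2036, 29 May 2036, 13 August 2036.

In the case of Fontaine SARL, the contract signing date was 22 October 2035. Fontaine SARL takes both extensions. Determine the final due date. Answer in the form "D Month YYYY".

Starting the day after 22 October 2035 and counting 3 business days lands on 25 October 2035.
25 October 2035 (Thursday) is already a business day.
Add 6 months to 25 October 2035: 25 April 2036.
25 April 2036 is a Friday and not a listed holiday, so it stands.
Counting 20 further business days from 25 April 2036 reaches 23 May 2036.
23 May 2036 (Friday) is already a business day.
Deadline: 23 May 2036.

23 May 2036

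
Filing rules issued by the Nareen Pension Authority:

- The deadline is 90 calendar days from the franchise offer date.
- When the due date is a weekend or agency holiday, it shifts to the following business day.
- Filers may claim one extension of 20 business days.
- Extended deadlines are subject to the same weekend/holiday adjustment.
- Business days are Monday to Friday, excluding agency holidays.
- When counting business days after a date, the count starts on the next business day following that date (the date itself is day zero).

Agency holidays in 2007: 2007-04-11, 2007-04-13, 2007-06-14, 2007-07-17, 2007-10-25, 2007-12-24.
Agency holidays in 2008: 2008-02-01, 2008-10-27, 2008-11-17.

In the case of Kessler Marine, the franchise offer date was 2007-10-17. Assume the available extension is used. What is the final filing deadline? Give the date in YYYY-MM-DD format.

2008-02-13

Trigger date 2007-10-17 + 90 calendar days = 2008-01-15.
2008-01-15 falls on a Tuesday, which is a business day, so no adjustment is needed.
Applying the 20-business-day extension: 20 business days after 2008-01-15 is 2008-02-13.
2008-02-13 is a Wednesday and not a listed holiday, so it stands.
The final due date is 2008-02-13.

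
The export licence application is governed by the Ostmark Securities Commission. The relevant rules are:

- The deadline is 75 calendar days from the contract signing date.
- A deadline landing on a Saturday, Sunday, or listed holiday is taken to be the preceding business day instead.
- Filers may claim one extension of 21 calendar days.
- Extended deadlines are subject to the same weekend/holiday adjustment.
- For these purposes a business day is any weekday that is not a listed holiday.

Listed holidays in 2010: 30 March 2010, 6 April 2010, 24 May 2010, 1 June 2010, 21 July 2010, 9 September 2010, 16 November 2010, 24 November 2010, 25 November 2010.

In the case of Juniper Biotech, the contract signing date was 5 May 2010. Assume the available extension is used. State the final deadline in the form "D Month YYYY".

9 August 2010

Trigger date 5 May 2010 + 75 calendar days = 19 July 2010.
Since 19 July 2010 is a Monday and not a holiday, the date is unchanged.
The 21-calendar-day extension moves the deadline from 19 July 2010 to 9 August 2010.
9 August 2010 falls on a Monday, which is a business day, so no adjustment is needed.
So the filing is due 9 August 2010.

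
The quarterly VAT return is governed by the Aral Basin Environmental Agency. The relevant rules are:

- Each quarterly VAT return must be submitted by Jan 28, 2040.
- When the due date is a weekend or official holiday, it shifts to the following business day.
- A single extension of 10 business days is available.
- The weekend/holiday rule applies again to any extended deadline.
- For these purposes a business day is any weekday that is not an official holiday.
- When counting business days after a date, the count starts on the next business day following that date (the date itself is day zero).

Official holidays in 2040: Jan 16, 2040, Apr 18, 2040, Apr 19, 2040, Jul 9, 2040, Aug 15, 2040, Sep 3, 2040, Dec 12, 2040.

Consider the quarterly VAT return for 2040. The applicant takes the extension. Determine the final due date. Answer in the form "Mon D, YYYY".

Feb 13, 2040

Start from the fixed due date, Jan 28, 2040.
Because Jan 28, 2040 is a Saturday, the deadline becomes Jan 30, 2040 (Monday).
Applying the 10-business-day extension: 10 business days after Jan 30, 2040 is Feb 13, 2040.
Since Feb 13, 2040 is a Monday and not a holiday, the date is unchanged.
Final deadline: Feb 13, 2040.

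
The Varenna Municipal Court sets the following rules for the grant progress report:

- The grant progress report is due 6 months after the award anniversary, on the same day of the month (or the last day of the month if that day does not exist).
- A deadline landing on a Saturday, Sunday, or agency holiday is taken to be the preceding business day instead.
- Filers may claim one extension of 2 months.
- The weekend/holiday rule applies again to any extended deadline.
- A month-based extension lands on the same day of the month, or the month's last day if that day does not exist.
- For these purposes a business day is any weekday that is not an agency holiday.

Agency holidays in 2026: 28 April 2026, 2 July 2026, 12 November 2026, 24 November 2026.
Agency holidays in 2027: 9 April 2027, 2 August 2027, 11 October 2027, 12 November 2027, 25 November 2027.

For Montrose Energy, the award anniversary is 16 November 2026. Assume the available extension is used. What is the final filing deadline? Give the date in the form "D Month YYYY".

14 July 2027

6 months after 16 November 2026, on the same day of the month, is 16 May 2027.
16 May 2027 is a Sunday; the preceding business day is 14 May 2027 (Friday).
The 2 months extension carries 14 May 2027 to 14 July 2027.
14 July 2027 (Wednesday) is already a business day.
Deadline: 14 July 2027.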